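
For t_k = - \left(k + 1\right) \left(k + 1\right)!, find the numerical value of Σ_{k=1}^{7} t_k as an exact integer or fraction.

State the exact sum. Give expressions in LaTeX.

Σ = -362878

The ratio is (k + 2)**2/(k + 1).
Gosper form: A/B · C(k+1)/C(k) with A=k + 2, B=1, C=k + 1.
Solve (k + 2)·f(k+1) − (1)·f(k) = k + 1.
d = 0 from the (1,0,1) case.
Coefficient equations give f(k) = 1.
Certificate R = B(k−1)f/C = 1/(k + 1) gives s_k = -factorial(k + 1).
Check: Δs_k = -(k + 1)*factorial(k + 1). ✓
Telescoping: Σ = s_(8) − s_(1) = -362880 − (-2) = -362878.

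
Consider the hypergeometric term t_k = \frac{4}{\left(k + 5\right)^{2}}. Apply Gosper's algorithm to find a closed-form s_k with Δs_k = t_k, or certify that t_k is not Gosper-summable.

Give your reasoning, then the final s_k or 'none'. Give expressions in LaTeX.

r(k) = (k + 5)**2/(k + 6)**2 after simplifying.
So A=k**2 + 10*k + 25 and B=k**2 + 12*k + 36, with C=1.
f must satisfy (k**2 + 10*k + 25)·f(k+1) − (k**2 + 10*k + 25)·f(k) = 1.
deg f ≤ 0 (via 2,2,0).
f = c0 ⇒ A·f(k+1) − B(k−1)·f(k) − C = -1. The system {-1 = 0} is inconsistent; no antidifference.

none (Gosper's algorithm certifies no s_k)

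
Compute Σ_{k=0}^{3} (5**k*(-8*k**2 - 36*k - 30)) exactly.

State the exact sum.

Σ = -30000

Step 1: r(k) = 5*(4*k**2 + 26*k + 37)/(4*k**2 + 18*k + 15).
Factor: A=5; B=1; C=k**2 + 9*k/2 + 15/4.
Solve (5)·f(k+1) − (1)·f(k) = k**2 + 9*k/2 + 15/4.
From deg A=0, deg B=0, deg C=2: d=2.
Solving with deg f ≤ 2: f(k) = k*(k + 2)/4.
Certificate R = B(k−1)f/C = k*(k + 2)/(4*k**2 + 18*k + 15) gives s_k = -2*5**k*k*(k + 2).
Δs = 5**k*(-8*k**2 - 36*k - 30), as required.
Σ_(k=0)^(3) t_k = s_(4) − s_(0) = -30000 − (0) = -30000.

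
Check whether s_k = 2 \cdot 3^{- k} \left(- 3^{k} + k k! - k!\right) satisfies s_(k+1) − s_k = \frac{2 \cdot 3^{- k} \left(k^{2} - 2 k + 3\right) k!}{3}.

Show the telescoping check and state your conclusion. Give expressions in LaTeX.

valid; difference matches t_k

s_(k+1) = 2*3**(-k - 1)*(-3**(k + 1) + k**2*factorial(k) + k*factorial(k))
s_(k+1) − s_k = 2*(k**2 - 2*k + 3)*factorial(k)/(3*3**k)
(s_(k+1) − s_k) − t_k = 0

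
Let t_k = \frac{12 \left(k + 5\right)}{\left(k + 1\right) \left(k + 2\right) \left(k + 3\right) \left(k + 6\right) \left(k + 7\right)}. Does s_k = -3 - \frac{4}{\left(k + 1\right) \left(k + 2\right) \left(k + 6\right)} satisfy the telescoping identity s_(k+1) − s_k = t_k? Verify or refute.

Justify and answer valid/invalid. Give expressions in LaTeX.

Valid: the claim telescopes to t_k.

s_(k+1) = -3 - 4/((k + 2)*(k + 3)*(k + 7))
s_(k+1) − s_k = 12*(k + 5)/(k**5 + 19*k**4 + 131*k**3 + 401*k**2 + 540*k + 252)
(s_(k+1) − s_k) − t_k = 0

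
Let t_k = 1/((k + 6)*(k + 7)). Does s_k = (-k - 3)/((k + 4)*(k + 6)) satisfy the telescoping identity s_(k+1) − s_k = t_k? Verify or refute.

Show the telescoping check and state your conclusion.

Invalid: residual (-2*k - 11)/(k**4 + 22*k**3 + 179*k**2 + 638*k + 840) ≠ 0.

s_(k+1) = (-k - 4)/((k + 5)*(k + 7))
s_(k+1) − s_k = (k**2 + 7*k + 9)/(k**4 + 22*k**3 + 179*k**2 + 638*k + 840)
(s_(k+1) − s_k) − t_k = (-2*k - 11)/(k**4 + 22*k**3 + 179*k**2 + 638*k + 840)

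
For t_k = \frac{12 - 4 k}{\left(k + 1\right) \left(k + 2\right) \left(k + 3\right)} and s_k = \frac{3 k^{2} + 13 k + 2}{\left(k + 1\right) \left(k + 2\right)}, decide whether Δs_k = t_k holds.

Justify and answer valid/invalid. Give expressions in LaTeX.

s_(k+1) = (13*k + 3*(k + 1)**2 + 15)/((k + 2)*(k + 3))
s_(k+1) − s_k = 4*(3 - k)/(k**3 + 6*k**2 + 11*k + 6)
(s_(k+1) − s_k) − t_k = 0

valid; difference matches t_k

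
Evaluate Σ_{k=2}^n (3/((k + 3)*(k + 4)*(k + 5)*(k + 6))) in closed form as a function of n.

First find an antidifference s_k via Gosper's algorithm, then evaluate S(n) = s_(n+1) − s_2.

t_(k+1)/t_k = (k + 3)/(k + 7).
Gosper form: A/B · C(k+1)/C(k) with A=k + 3, B=k + 7, C=1.
Need (k + 3)·f(k+1) − (k + 6)·f(k) = 1.
Bound: deg f ≤ 3.
Match coefficients ⇒ f(k) = k*(k**2 + 12*k + 47)/180.
So s_k = (B(k−1)f/C)·t_k = (k*(k + 6)*(k**2 + 12*k + 47)/180)·t_k = k*(k**2 + 12*k + 47)/(60*(k + 3)*(k + 4)*(k + 5)).
Verify: 3/(k**4 + 18*k**3 + 119*k**2 + 342*k + 360) matches t_k.
Telescope: S(n) = s_(n+1) − s_(2) = (n**3 + 15*n**2 + 74*n + 60)/(60*(n**3 + 15*n**2 + 74*n + 120)) − (1/84) = (n**3 + 15*n**2 + 74*n - 90)/(210*(n**3 + 15*n**2 + 74*n + 120)).

S(n) = (n**3 + 15*n**2 + 74*n - 90)/(210*(n**3 + 15*n**2 + 74*n + 120))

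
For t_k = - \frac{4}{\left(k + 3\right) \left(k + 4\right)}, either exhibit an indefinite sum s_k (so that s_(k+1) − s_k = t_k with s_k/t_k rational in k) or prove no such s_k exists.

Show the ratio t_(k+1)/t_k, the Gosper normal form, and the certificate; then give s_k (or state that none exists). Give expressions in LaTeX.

s_k = - \frac{4 k}{3 k + 9}

r(k) = (k + 3)/(k + 5) after simplifying.
Normal form (A,B,C) = (k + 3, k + 5, 1).
Key eq: (k + 3)·f(k+1) = (k + 4)·f(k) + (1).
Degrees (1,1,0) ⇒ d ≤ 1.
Match coefficients ⇒ f(k) = k/3.
Certificate R = B(k−1)f/C = k*(k + 4)/3 gives s_k = -4*k/(3*k + 9).
Verify: -4/(k**2 + 7*k + 12) matches t_k.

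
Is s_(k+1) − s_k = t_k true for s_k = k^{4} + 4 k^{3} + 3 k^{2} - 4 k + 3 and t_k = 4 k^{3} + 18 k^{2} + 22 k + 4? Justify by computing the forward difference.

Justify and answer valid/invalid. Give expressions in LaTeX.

s_(k+1) = k**4 + 8*k**3 + 21*k**2 + 18*k + 7
s_(k+1) − s_k = 4*k**3 + 18*k**2 + 22*k + 4
(s_(k+1) − s_k) − t_k = 0

Valid — Δs_k = t_k.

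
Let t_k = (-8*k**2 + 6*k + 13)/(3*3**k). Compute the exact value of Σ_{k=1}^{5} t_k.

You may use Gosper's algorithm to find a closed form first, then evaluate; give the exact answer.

t_(k+1)/t_k = (8*k**2 + 10*k - 11)/(3*(8*k**2 - 6*k - 13)).
Take A(k)=1/3, B(k)=1, C(k)=k**2 - 3*k/4 - 13/8.
Need (1/3)·f(k+1) − (1)·f(k) = k**2 - 3*k/4 - 13/8.
deg f ≤ 2 (via 0,0,2).
Match coefficients ⇒ f(k) = -3*(4*k**2 + k - 4)/8.
Get s_k = R·t_k = (4*k**2 + k - 4)/3**k with R(k) = B(k−1)f(k)/C(k) = -3*(4*k**2 + k - 4)/(8*k**2 - 6*k - 13).
Verify: (-8*k**2 + 6*k + 13)/(3*3**k) matches t_k.
Σ_(k=1)^(5) t_k = s_(6) − s_(1) = 146/729 − (1/3) = -97/729.

Σ = -97/729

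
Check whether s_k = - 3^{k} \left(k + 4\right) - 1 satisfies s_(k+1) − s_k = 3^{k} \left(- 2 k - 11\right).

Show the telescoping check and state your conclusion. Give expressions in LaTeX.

s_(k+1) = -3*3**k*(k + 5) - 1
s_(k+1) − s_k = 3**k*(-2*k - 11)
(s_(k+1) − s_k) − t_k = 0

valid (s_(k+1) − s_k reduces to t_k)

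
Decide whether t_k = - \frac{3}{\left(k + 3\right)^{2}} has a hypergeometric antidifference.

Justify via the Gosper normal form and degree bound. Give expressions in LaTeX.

t_(k+1)/t_k = (k + 3)**2/(k + 4)**2.
Gosper form: A/B · C(k+1)/C(k) with A=k**2 + 6*k + 9, B=k**2 + 8*k + 16, C=1.
Solve (k**2 + 6*k + 9)·f(k+1) − (k**2 + 6*k + 9)·f(k) = 1.
Degrees (2,2,0) ⇒ d ≤ 0.
Put f(k) = c0: A·f(k+1) − B(k−1)·f(k) − C = -1; need -1 = 0 — inconsistent ⇒ no f, not summable.

No. Not Gosper-summable.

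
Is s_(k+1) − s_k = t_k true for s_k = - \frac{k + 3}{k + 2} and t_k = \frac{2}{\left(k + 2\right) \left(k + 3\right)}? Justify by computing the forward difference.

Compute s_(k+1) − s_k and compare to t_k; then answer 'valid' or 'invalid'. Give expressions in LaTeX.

Invalid: residual - \frac{1}{k^{2} + 5 k + 6} ≠ 0.

s_(k+1) = (-k - 4)/(k + 3)
s_(k+1) − s_k = 1/(k**2 + 5*k + 6)
(s_(k+1) − s_k) − t_k = -1/(k**2 + 5*k + 6)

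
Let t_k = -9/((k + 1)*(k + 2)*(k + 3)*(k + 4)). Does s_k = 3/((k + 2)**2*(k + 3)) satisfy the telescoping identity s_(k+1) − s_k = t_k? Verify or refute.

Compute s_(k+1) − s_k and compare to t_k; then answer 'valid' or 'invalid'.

s_(k+1) = 3/((k + 3)**2*(k + 4))
s_(k+1) − s_k = 3*((k + 2)**2 - (k + 3)*(k + 4))/((k + 2)**2*(k + 3)**2*(k + 4))
(s_(k+1) − s_k) − t_k = 6*(2*k + 5)/(k**6 + 15*k**5 + 91*k**4 + 285*k**3 + 484*k**2 + 420*k + 144)

Invalid: residual 6*(2*k + 5)/(k**6 + 15*k**5 + 91*k**4 + 285*k**3 + 484*k**2 + 420*k + 144) ≠ 0.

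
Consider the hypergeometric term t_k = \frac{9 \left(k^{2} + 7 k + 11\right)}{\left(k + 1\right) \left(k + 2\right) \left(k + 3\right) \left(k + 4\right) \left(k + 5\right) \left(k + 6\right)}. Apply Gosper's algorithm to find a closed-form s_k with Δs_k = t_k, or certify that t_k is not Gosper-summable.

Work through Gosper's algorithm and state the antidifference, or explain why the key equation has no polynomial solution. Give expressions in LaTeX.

Ratio r(k) = (k + 1)*(7*k + (k + 1)**2 + 18)/((k + 7)*(k**2 + 7*k + 11)).
Take A(k)=k + 1, B(k)=k + 7, C(k)=k**2 + 7*k + 11.
Set up (k + 1)·f(k+1) − (k + 6)·f(k) − (k**2 + 7*k + 11) = 0.
Bound: deg f ≤ 5.
Solving with deg f ≤ 5: f(k) = k*(k + 2)*(k + 4)*(k**2 + 9*k + 23)/45.
Get s_k = R·t_k = k*(k**2 + 9*k + 23)/(5*(k**3 + 9*k**2 + 23*k + 15)) with R(k) = B(k−1)f(k)/C(k) = k*(k + 2)*(k + 4)*(k + 6)*(k**2 + 9*k + 23)/(45*(k**2 + 7*k + 11)).
s_(k+1) − s_k = 9*(k**2 + 7*k + 11)/(k**6 + 21*k**5 + 175*k**4 + 735*k**3 + 1624*k**2 + 1764*k + 720) = t_k.

s_k = \frac{k \left(k^{2} + 9 k + 23\right)}{5 \left(k^{3} + 9 k^{2} + 23 k + 15\right)}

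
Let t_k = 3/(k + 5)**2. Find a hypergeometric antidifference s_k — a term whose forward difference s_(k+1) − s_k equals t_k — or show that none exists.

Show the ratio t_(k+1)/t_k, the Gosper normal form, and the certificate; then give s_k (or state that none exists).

none — t_k is not Gosper-summable

r(k) = (k + 5)**2/(k + 6)**2 after simplifying.
Gosper form: A/B · C(k+1)/C(k) with A=k**2 + 10*k + 25, B=k**2 + 12*k + 36, C=1.
Set up (k**2 + 10*k + 25)·f(k+1) − (k**2 + 10*k + 25)·f(k) − (1) = 0.
d = 0 from the (2,2,0) case.
Write f(k) = c0. Then LHS − RHS = -1, requiring -1 = 0: contradictory. No certificate.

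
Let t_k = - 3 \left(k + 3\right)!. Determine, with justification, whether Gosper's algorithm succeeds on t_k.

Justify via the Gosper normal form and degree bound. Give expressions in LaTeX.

Step 1: r(k) = k + 4.
A = k + 4, B = 1, C = 1.
Set up (k + 4)·f(k+1) − (1)·f(k) − (1) = 0.
d = -1 from the (1,0,0) case.
Bound -1 < 0, so the key equation has no polynomial solution.

No. Not Gosper-summable.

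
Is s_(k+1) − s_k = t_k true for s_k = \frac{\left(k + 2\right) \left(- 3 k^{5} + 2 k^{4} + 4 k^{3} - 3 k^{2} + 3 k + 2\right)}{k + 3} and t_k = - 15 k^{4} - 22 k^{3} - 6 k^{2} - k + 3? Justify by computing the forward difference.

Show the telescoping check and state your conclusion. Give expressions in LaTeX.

Invalid: residual \frac{12 k^{5} + 69 k^{4} + 76 k^{3} + 16 k^{2} + 3 k - 7}{k^{2} + 7 k + 12} ≠ 0.

s_(k+1) = (-3*k**6 - 22*k**5 - 57*k**4 - 63*k**3 - 25*k**2 + 11*k + 15)/(k + 4)
s_(k+1) − s_k = (-15*k**6 - 115*k**5 - 271*k**4 - 231*k**3 - 60*k**2 + 12*k + 29)/(k**2 + 7*k + 12)
(s_(k+1) − s_k) − t_k = (12*k**5 + 69*k**4 + 76*k**3 + 16*k**2 + 3*k - 7)/(k**2 + 7*k + 12)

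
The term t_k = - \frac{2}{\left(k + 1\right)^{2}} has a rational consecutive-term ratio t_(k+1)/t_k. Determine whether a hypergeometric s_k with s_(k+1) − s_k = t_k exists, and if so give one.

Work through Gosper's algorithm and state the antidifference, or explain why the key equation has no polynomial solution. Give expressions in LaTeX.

Compute t_(k+1)/t_k: get (k + 1)**2/(k + 2)**2.
Normal form (A,B,C) = (k**2 + 2*k + 1, k**2 + 4*k + 4, 1).
Need (k**2 + 2*k + 1)·f(k+1) − (k**2 + 2*k + 1)·f(k) = 1.
Degrees (2,2,0) ⇒ d ≤ 0.
Write f(k) = c0. Then LHS − RHS = -1, requiring -1 = 0: contradictory. No certificate.

not Gosper-summable; s_k does not exist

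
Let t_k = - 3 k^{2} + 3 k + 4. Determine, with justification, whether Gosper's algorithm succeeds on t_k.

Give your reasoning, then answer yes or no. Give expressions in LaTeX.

Yes. s_k = k \left(- k^{2} + 3 k + 2\right).

Compute t_(k+1)/t_k: get (3*k**2 + 3*k - 4)/(3*k**2 - 3*k - 4).
A = 1, B = 1, C = k**2 - k - 4/3.
f must satisfy (1)·f(k+1) − (1)·f(k) = k**2 - k - 4/3.
d = 3 from the (0,0,2) case.
Coefficient equations give f(k) = k*(k**2 - 3*k - 2)/3.
Then R = B(k−1)f/C = k*(k**2 - 3*k - 2)/(3*k**2 - 3*k - 4), so s_k = R(k)·t_k = k*(-k**2 + 3*k + 2).
Δs = -3*k**2 + 3*k + 4, as required.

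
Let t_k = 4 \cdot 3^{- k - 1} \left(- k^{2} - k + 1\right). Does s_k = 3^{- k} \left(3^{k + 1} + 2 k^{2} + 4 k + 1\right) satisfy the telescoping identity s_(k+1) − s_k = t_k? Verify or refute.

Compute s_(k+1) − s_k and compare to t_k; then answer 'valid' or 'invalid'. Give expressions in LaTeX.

Valid — Δs_k = t_k.

s_(k+1) = (9*3**k + 2*k**2 + 8*k + 7)/(3*3**k)
s_(k+1) − s_k = 4*3**(-k - 1)*(-k**2 - k + 1)
(s_(k+1) − s_k) − t_k = 0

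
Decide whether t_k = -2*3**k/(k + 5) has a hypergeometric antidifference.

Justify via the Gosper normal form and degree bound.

No — t_k has no hypergeometric antidifference.

t_(k+1)/t_k = 3*(k + 5)/(k + 6).
Gosper form: A/B · C(k+1)/C(k) with A=3*k + 15, B=k + 6, C=1.
Need (3*k + 15)·f(k+1) − (k + 5)·f(k) = 1.
Degrees (1,1,0) ⇒ d ≤ -1.
d = -1 < 0 ⇒ no nonzero polynomial f; not summable.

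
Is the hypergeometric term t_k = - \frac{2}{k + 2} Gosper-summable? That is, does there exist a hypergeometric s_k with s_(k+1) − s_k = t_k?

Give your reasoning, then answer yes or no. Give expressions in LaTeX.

The ratio is (k + 2)/(k + 3).
A = k + 2, B = k + 3, C = 1.
Solve (k + 2)·f(k+1) − (k + 2)·f(k) = 1.
d = 0 from the (1,1,0) case.
Generic f = c0 gives residual -1; -1 = 0 cannot hold, so t_k is not Gosper-summable.

No — key equation has no polynomial f.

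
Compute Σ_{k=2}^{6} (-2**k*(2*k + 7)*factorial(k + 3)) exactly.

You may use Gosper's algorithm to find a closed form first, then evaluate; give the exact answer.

Ratio r(k) = 2*(k + 4)*(2*k + 9)/(2*k + 7).
Normal form (A,B,C) = (2*k + 8, 1, k + 7/2).
Key eq: (2*k + 8)·f(k+1) = (1)·f(k) + (k + 7/2).
d = 0 from the (1,0,1) case.
Match coefficients ⇒ f(k) = 1/2.
So s_k = (B(k−1)f/C)·t_k = (1/(2*k + 7))·t_k = -2**k*factorial(k + 3).
s_(k+1) − s_k = -2**k*(2*k + 7)*factorial(k + 3) = t_k.
Σ_(k=2)^(6) t_k = s_(7) − s_(2) = -464486400 − (-480) = -464485920.

Σ = -464485920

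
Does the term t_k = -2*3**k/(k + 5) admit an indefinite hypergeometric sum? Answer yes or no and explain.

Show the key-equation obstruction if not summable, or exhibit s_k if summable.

Step 1: r(k) = 3*(k + 5)/(k + 6).
A = 3*k + 15, B = k + 6, C = 1.
Need (3*k + 15)·f(k+1) − (k + 5)·f(k) = 1.
Degrees (1,1,0) ⇒ d ≤ -1.
deg f ≤ -1 is impossible — no certificate.

No. Not Gosper-summable.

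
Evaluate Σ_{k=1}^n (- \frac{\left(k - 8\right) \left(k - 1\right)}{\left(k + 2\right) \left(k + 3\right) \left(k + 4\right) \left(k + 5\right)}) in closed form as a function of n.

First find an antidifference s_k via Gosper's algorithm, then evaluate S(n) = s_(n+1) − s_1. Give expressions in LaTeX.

Step 1: r(k) = k*(k - 7)*(k + 2)/((k - 8)*(k - 1)*(k + 6)).
So A=k + 2 and B=k + 6, with C=k**2 - 9*k + 8.
Key eq: (k + 2)·f(k+1) = (k + 5)·f(k) + (k**2 - 9*k + 8).
Bound: deg f ≤ 3.
Solving with deg f ≤ 3: f(k) = k*(k**2 - 3*k + 50)/12.
Certificate R = B(k−1)f/C = k*(k + 5)*(k**2 - 3*k + 50)/(12*(k - 8)*(k - 1)) gives s_k = k*(-k**2 + 3*k - 50)/(12*(k**3 + 9*k**2 + 26*k + 24)).
s_(k+1) − s_k = (-k**2 + 9*k - 8)/(k**4 + 14*k**3 + 71*k**2 + 154*k + 120) = t_k.
s_(n+1) = (-n**3 - 47*n - 48)/(12*(n**3 + 12*n**2 + 47*n + 60)) and s_(1) = -1/15, so S(n) = n*(-n**2 + 48*n - 47)/(60*(n**3 + 12*n**2 + 47*n + 60)).

S(n) = \frac{n \left(- n^{2} + 48 n - 47\right)}{60 \left(n^{3} + 12 n^{2} + 47 n + 60\right)}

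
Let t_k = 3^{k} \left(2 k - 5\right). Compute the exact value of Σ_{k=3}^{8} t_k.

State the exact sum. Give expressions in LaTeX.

Σ = 98442

Compute t_(k+1)/t_k: get 3*(2*k - 3)/(2*k - 5).
Gosper form: A/B · C(k+1)/C(k) with A=3, B=1, C=k - 5/2.
f must satisfy (3)·f(k+1) − (1)·f(k) = k - 5/2.
d = 1 from the (0,0,1) case.
Solving with deg f ≤ 1: f(k) = (k - 4)/2.
Certificate R = B(k−1)f/C = (k - 4)/(2*k - 5) gives s_k = 3**k*(k - 4).
Δs = 3**k*(2*k - 5), as required.
Σ_(k=3)^(8) t_k = s_(9) − s_(3) = 98415 − (-27) = 98442.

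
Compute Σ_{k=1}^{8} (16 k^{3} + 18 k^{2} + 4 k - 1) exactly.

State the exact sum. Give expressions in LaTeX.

Σ = 24544

The ratio is (16*k**3 + 66*k**2 + 88*k + 37)/(16*k**3 + 18*k**2 + 4*k - 1).
Factor: A=1; B=1; C=k**3 + 9*k**2/8 + k/4 - 1/16.
f must satisfy (1)·f(k+1) − (1)·f(k) = k**3 + 9*k**2/8 + k/4 - 1/16.
Bound: deg f ≤ 4.
Coefficient equations give f(k) = k**2*(4*k**2 - 2*k - 3)/16.
So s_k = (B(k−1)f/C)·t_k = (k**2*(4*k**2 - 2*k - 3)/(16*k**3 + 18*k**2 + 4*k - 1))·t_k = k**2*(4*k**2 - 2*k - 3).
s_(k+1) − s_k = 16*k**3 + 18*k**2 + 4*k - 1 = t_k.
Telescoping: Σ = s_(9) − s_(1) = 24543 − (-1) = 24544.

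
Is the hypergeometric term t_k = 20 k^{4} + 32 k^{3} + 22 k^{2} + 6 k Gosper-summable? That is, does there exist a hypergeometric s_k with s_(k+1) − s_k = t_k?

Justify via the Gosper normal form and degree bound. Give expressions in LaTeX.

The ratio is (10*k**4 + 56*k**3 + 119*k**2 + 113*k + 40)/(k*(10*k**3 + 16*k**2 + 11*k + 3)).
Gosper form: A/B · C(k+1)/C(k) with A=1, B=1, C=k**4 + 8*k**3/5 + 11*k**2/10 + 3*k/10.
Need (1)·f(k+1) − (1)·f(k) = k**4 + 8*k**3/5 + 11*k**2/10 + 3*k/10.
From deg A=0, deg B=0, deg C=4: d=5.
A polynomial solution: f(k) = k**3*(k - 1)*(2*k + 1)/10.
Then R = B(k−1)f/C = k**2*(k - 1)*(2*k + 1)/((5*k + 3)*(2*k**2 + 2*k + 1)), so s_k = R(k)·t_k = 2*k**3*(2*k**2 - k - 1).
Check: Δs_k = 2*k*(10*k**3 + 16*k**2 + 11*k + 3). ✓

Yes. s_k = 2 k^{3} \left(2 k^{2} - k - 1\right).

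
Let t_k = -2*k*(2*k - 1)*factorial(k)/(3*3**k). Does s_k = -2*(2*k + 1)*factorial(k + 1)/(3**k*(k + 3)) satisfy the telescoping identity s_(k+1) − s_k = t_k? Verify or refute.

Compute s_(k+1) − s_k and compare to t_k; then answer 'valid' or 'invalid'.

s_(k+1) = -2*(2*k + 3)*factorial(k + 2)/(3*3**k*(k + 4))
s_(k+1) − s_k = -2*(2*k**3 + 7*k**2 + 6)*factorial(k + 1)/(3*3**k*(k + 3)*(k + 4))
(s_(k+1) − s_k) − t_k = 4*(2*k**3 + 5*k**2 - 9*k - 3)*factorial(k)/(3*3**k*(k + 3)*(k + 4))

Invalid: residual 4*(2*k**3 + 5*k**2 - 9*k - 3)*factorial(k)/(3*3**k*(k + 3)*(k + 4)) ≠ 0.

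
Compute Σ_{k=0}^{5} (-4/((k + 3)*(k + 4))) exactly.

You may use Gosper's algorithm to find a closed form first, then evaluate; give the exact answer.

r(k) = (k + 3)/(k + 5) after simplifying.
So A=k + 3 and B=k + 5, with C=1.
Key eq: (k + 3)·f(k+1) = (k + 4)·f(k) + (1).
Bound: deg f ≤ 1.
Coefficient equations give f(k) = k/3.
Get s_k = R·t_k = -4*k/(3*k + 9) with R(k) = B(k−1)f(k)/C(k) = k*(k + 4)/3.
Verify: -4/(k**2 + 7*k + 12) matches t_k.
Evaluate s at k=6 and k=0: -8/9 and 0; difference -8/9.

Σ = -8/9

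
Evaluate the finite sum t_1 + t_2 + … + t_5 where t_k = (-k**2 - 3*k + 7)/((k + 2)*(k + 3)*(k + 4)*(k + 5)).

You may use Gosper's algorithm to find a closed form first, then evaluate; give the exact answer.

The ratio is (k + 2)*(3*k + (k + 1)**2 - 4)/((k + 6)*(k**2 + 3*k - 7)).
Take A(k)=k + 2, B(k)=k + 6, C(k)=k**2 + 3*k - 7.
Set up (k + 2)·f(k+1) − (k + 5)·f(k) − (k**2 + 3*k - 7) = 0.
d = 3 from the (1,1,2) case.
Coefficient equations give f(k) = k*(k**2 - 15*k - 70)/24.
Certificate R = B(k−1)f/C = k*(k + 5)*(k**2 - 15*k - 70)/(24*(k**2 + 3*k - 7)) gives s_k = k*(-k**2 + 15*k + 70)/(24*(k + 2)*(k + 3)*(k + 4)).
s_(k+1) − s_k = (-k**2 - 3*k + 7)/(k**4 + 14*k**3 + 71*k**2 + 154*k + 120) = t_k.
Evaluate s at k=6 and k=1: 31/720 and 7/120; difference -11/720.

Σ = -11/720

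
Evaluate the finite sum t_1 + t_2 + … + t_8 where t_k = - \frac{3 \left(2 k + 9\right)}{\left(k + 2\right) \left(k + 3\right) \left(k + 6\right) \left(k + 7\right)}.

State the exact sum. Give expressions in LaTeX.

Σ = -48/385

Step 1: r(k) = (k + 2)*(k + 6)*(2*k + 11)/((k + 4)*(k + 8)*(2*k + 9)).
So A=k + 2 and B=k + 8, with C=k**3 + 27*k**2/2 + 121*k/2 + 90.
Solve (k + 2)·f(k+1) − (k + 7)·f(k) = k**3 + 27*k**2/2 + 121*k/2 + 90.
deg f ≤ 5 (via 1,1,3).
Coefficient equations give f(k) = k*(k + 3)*(k + 4)*(k + 5)*(k + 8)/24.
Certificate R = B(k−1)f/C = k*(k + 3)*(k + 7)*(k + 8)/(12*(2*k + 9)) gives s_k = k*(-k - 8)/(4*(k**2 + 8*k + 12)).
Δs = 3*(-2*k - 9)/(k**4 + 18*k**3 + 113*k**2 + 288*k + 252), as required.
Sum = s_(9) − s_(1); s_(9) = -51/220, s_(1) = -3/28 ⇒ -48/385.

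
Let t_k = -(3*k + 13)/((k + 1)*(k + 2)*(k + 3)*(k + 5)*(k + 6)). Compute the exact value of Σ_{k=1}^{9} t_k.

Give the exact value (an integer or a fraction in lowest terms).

Σ = -3/110

Ratio r(k) = (k + 1)*(k + 5)*(3*k + 16)/((k + 4)*(k + 7)*(3*k + 13)).
Take A(k)=k + 1, B(k)=k + 7, C(k)=k**2 + 25*k/3 + 52/3.
Need (k + 1)·f(k+1) − (k + 6)·f(k) = k**2 + 25*k/3 + 52/3.
deg f ≤ 5 (via 1,1,2).
Solving with deg f ≤ 5: f(k) = k*(k + 3)*(k + 4)*(k**2 + 8*k + 17)/30.
Certificate R = B(k−1)f/C = k*(k + 3)*(k + 6)*(k**2 + 8*k + 17)/(10*(3*k + 13)) gives s_k = k*(-k**2 - 8*k - 17)/(10*(k**3 + 8*k**2 + 17*k + 10)).
Δs = (-3*k - 13)/(k**5 + 17*k**4 + 107*k**3 + 307*k**2 + 396*k + 180), as required.
Telescoping: Σ = s_(10) − s_(1) = -197/1980 − (-13/180) = -3/110.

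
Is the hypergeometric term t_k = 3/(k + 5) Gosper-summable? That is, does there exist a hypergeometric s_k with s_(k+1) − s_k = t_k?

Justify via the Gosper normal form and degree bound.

Step 1: r(k) = (k + 5)/(k + 6).
Gosper form: A/B · C(k+1)/C(k) with A=k + 5, B=k + 6, C=1.
Need (k + 5)·f(k+1) − (k + 5)·f(k) = 1.
Degrees (1,1,0) ⇒ d ≤ 0.
Put f(k) = c0: A·f(k+1) − B(k−1)·f(k) − C = -1; need -1 = 0 — inconsistent ⇒ no f, not summable.

No — t_k has no hypergeometric antidifference.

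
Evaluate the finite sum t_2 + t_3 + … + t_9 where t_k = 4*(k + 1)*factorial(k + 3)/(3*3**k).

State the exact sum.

Σ = 102489440/243

r(k) = (k + 2)*(k + 4)/(3*(k + 1)) after simplifying.
So A=k/3 + 4/3 and B=1, with C=k + 1.
f must satisfy (k/3 + 4/3)·f(k+1) − (1)·f(k) = k + 1.
From deg A=1, deg B=0, deg C=1: d=0.
Solve for f: f(k) = 3 (degree 0 ≤ 0).
So s_k = (B(k−1)f/C)·t_k = (3/(k + 1))·t_k = 4*factorial(k + 3)/3**k.
s_(k+1) − s_k = 4*(k + 1)*factorial(k + 3)/(3*3**k) = t_k.
Telescoping: Σ = s_(10) − s_(2) = 102502400/243 − (160/3) = 102489440/243.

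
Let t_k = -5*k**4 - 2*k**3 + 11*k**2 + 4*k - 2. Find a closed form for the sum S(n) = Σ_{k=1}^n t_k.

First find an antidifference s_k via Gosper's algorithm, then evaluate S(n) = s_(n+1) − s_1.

t_(k+1)/t_k = (5*k**4 + 22*k**3 + 25*k**2 - 6)/(5*k**4 + 2*k**3 - 11*k**2 - 4*k + 2).
Normal form (A,B,C) = (1, 1, k**4 + 2*k**3/5 - 11*k**2/5 - 4*k/5 + 2/5).
Key eq: (1)·f(k+1) = (1)·f(k) + (k**4 + 2*k**3/5 - 11*k**2/5 - 4*k/5 + 2/5).
deg f ≤ 5 (via 0,0,4).
A polynomial solution: f(k) = k*(k**2 - 2)*(k**2 - 2*k - 1)/5.
R(k) = B(k−1)·f(k)/C(k) = k*(k**2 - 2*k - 1)/(5*k**2 + 2*k - 1); s_k = R·t_k = k*(-k**4 + 2*k**3 + 3*k**2 - 4*k - 2).
Check: Δs_k = -5*k**4 - 2*k**3 + 11*k**2 + 4*k - 2. ✓
s_(n+1) = -n**5 - 3*n**4 + n**3 + 7*n**2 + 2*n - 2 and s_(1) = -2, so S(n) = n*(-n**4 - 3*n**3 + n**2 + 7*n + 2).

S(n) = n*(-n**4 - 3*n**3 + n**2 + 7*n + 2)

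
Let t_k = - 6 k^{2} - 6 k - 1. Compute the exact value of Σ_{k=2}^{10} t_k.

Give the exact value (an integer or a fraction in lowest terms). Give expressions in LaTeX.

Σ = -2637

The ratio is (6*k**2 + 18*k + 13)/(6*k**2 + 6*k + 1).
Take A(k)=1, B(k)=1, C(k)=k**2 + k + 1/6.
Need (1)·f(k+1) − (1)·f(k) = k**2 + k + 1/6.
deg f ≤ 3 (via 0,0,2).
A polynomial solution: f(k) = k*(2*k**2 - 1)/6.
So s_k = (B(k−1)f/C)·t_k = (k*(2*k**2 - 1)/(6*k**2 + 6*k + 1))·t_k = -2*k**3 + k.
Check: Δs_k = -6*k**2 - 6*k - 1. ✓
Telescoping: Σ = s_(11) − s_(2) = -2651 − (-14) = -2637.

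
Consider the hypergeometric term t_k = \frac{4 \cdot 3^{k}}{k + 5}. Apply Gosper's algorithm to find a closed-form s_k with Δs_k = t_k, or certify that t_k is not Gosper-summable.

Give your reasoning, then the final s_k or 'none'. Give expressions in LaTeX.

not Gosper-summable; s_k does not exist

Ratio r(k) = 3*(k + 5)/(k + 6).
A = 3*k + 15, B = k + 6, C = 1.
Set up (3*k + 15)·f(k+1) − (k + 5)·f(k) − (1) = 0.
Bound: deg f ≤ -1.
Bound -1 < 0, so the key equation has no polynomial solution.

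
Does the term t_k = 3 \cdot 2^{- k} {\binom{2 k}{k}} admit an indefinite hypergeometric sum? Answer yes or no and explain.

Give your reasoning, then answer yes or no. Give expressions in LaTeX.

No; the degree bound rules out any f.

r(k) = (2*k + 1)/(k + 1) after simplifying.
Normal form (A,B,C) = (2*k + 1, k + 1, 1).
Solve (2*k + 1)·f(k+1) − (k)·f(k) = 1.
From deg A=1, deg B=1, deg C=0: d=-1.
d = -1 < 0 ⇒ no nonzero polynomial f; not summable.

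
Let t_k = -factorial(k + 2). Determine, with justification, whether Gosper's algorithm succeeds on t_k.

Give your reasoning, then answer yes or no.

Compute t_(k+1)/t_k: get k + 3.
Gosper form: A/B · C(k+1)/C(k) with A=k + 3, B=1, C=1.
Need (k + 3)·f(k+1) − (1)·f(k) = 1.
Degrees (1,0,0) ⇒ d ≤ -1.
deg f ≤ -1 is impossible — no certificate.

No; the degree bound rules out any f.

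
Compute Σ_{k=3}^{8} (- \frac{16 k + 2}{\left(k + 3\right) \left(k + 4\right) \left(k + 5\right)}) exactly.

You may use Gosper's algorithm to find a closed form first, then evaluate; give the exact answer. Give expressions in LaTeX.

Σ = -55/84

Step 1: r(k) = (k + 3)*(8*k + 9)/((k + 6)*(8*k + 1)).
Gosper form: A/B · C(k+1)/C(k) with A=k + 3, B=k + 6, C=k + 1/8.
f must satisfy (k + 3)·f(k+1) − (k + 5)·f(k) = k + 1/8.
Bound: deg f ≤ 2.
Solving with deg f ≤ 2: f(k) = k*(25*k - 17)/192.
Certificate R = B(k−1)f/C = k*(k + 5)*(25*k - 17)/(24*(8*k + 1)) gives s_k = -k*(25*k - 17)/(12*(k + 3)*(k + 4)).
Δs = 2*(-8*k - 1)/(k**3 + 12*k**2 + 47*k + 60), as required.
Σ_(k=3)^(8) t_k = s_(9) − s_(3) = -1 − (-29/84) = -55/84.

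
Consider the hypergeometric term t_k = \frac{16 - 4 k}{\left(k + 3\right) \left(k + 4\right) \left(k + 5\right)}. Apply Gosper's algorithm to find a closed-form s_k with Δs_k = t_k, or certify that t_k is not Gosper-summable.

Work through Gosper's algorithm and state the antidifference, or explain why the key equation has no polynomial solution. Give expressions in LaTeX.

s_k = \frac{k \left(k + 31\right)}{6 \left(k + 3\right) \left(k + 4\right)}

Compute t_(k+1)/t_k: get (k - 3)*(k + 3)/((k - 4)*(k + 6)).
A = k + 3, B = k + 6, C = k - 4.
f must satisfy (k + 3)·f(k+1) − (k + 5)·f(k) = k - 4.
d = 2 from the (1,1,1) case.
A polynomial solution: f(k) = -k*(k + 31)/24.
So s_k = (B(k−1)f/C)·t_k = (-k*(k + 5)*(k + 31)/(24*(k - 4)))·t_k = k*(k + 31)/(6*(k + 3)*(k + 4)).
Check: Δs_k = 4*(4 - k)/(k**3 + 12*k**2 + 47*k + 60). ✓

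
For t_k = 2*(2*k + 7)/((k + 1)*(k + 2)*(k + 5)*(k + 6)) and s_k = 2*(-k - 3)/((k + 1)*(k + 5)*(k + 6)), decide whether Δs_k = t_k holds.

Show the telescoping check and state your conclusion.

s_(k+1) = 2*(-k - 4)/((k + 2)*(k + 6)*(k + 7))
s_(k+1) − s_k = 4*(k**2 + 6*k + 11)/(k**5 + 21*k**4 + 163*k**3 + 567*k**2 + 844*k + 420)
(s_(k+1) − s_k) − t_k = 18*(-k - 3)/(k**5 + 21*k**4 + 163*k**3 + 567*k**2 + 844*k + 420)

Invalid: residual 18*(-k - 3)/(k**5 + 21*k**4 + 163*k**3 + 567*k**2 + 844*k + 420) ≠ 0.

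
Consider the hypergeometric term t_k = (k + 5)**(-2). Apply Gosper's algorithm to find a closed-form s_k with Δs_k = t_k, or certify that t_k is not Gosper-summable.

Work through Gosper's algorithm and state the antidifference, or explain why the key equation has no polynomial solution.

t_(k+1)/t_k = (k + 5)**2/(k + 6)**2.
Take A(k)=k**2 + 10*k + 25, B(k)=k**2 + 12*k + 36, C(k)=1.
Set up (k**2 + 10*k + 25)·f(k+1) − (k**2 + 10*k + 25)·f(k) − (1) = 0.
Degrees (2,2,0) ⇒ d ≤ 0.
Generic f = c0 gives residual -1; -1 = 0 cannot hold, so t_k is not Gosper-summable.

not Gosper-summable; s_k does not exist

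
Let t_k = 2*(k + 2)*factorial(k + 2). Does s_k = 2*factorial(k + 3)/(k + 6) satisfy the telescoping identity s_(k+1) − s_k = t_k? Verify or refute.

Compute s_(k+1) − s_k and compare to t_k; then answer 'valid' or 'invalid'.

s_(k+1) = 2*factorial(k + 4)/(k + 7)
s_(k+1) − s_k = 2*(k**2 + 9*k + 17)*factorial(k + 3)/((k + 6)*(k + 7))
(s_(k+1) − s_k) − t_k = -6*(k**2 + 8*k + 11)*factorial(k + 2)/((k + 6)*(k + 7))

Invalid: residual -6*(k**2 + 8*k + 11)*factorial(k + 2)/((k + 6)*(k + 7)) ≠ 0.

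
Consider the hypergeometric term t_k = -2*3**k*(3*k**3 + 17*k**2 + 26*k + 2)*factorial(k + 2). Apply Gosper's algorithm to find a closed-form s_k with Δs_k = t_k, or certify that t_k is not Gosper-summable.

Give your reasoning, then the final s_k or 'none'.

s_k = -2*3**k*(k - 1)*(k + 2)*factorial(k + 2)

Compute t_(k+1)/t_k: get 3*(3*k**4 + 35*k**3 + 147*k**2 + 255*k + 144)/(3*k**3 + 17*k**2 + 26*k + 2).
So A=3*k + 9 and B=1, with C=k**3 + 17*k**2/3 + 26*k/3 + 2/3.
Solve (3*k + 9)·f(k+1) − (1)·f(k) = k**3 + 17*k**2/3 + 26*k/3 + 2/3.
d = 2 from the (1,0,3) case.
Solve for f: f(k) = (k - 1)*(k + 2)/3 (degree 2 ≤ 2).
So s_k = (B(k−1)f/C)·t_k = ((k - 1)*(k + 2)/(3*k**3 + 17*k**2 + 26*k + 2))·t_k = -2*3**k*(k - 1)*(k + 2)*factorial(k + 2).
s_(k+1) − s_k = -2*3**k*(3*k**3 + 17*k**2 + 26*k + 2)*factorial(k + 2) = t_k.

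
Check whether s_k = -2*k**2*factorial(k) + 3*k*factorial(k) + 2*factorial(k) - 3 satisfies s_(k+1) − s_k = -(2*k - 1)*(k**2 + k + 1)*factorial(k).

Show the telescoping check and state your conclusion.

s_(k+1) = -2*k**3*factorial(k) - 3*k**2*factorial(k) + 2*k*factorial(k) + 3*factorial(k) - 3
s_(k+1) − s_k = -(2*k - 1)*(k**2 + k + 1)*factorial(k)
(s_(k+1) − s_k) − t_k = 0

valid (s_(k+1) − s_k reduces to t_k)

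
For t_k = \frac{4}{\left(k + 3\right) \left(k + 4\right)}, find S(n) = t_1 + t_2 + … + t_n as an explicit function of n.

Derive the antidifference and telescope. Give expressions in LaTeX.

S(n) = \frac{n}{n + 4}

Compute t_(k+1)/t_k: get (k + 3)/(k + 5).
Gosper form: A/B · C(k+1)/C(k) with A=k + 3, B=k + 5, C=1.
Key eq: (k + 3)·f(k+1) = (k + 4)·f(k) + (1).
From deg A=1, deg B=1, deg C=0: d=1.
Match coefficients ⇒ f(k) = k/3.
Certificate R = B(k−1)f/C = k*(k + 4)/3 gives s_k = 4*k/(3*(k + 3)).
Check: Δs_k = 4/(k**2 + 7*k + 12). ✓
Telescope: S(n) = s_(n+1) − s_(1) = 4*(n + 1)/(3*(n + 4)) − (1/3) = n/(n + 4).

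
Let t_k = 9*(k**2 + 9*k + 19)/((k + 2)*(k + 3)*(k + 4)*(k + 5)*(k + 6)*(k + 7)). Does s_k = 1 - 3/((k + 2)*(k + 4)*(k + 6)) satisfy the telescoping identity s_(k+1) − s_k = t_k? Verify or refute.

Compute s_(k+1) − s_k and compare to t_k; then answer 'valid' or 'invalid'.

s_(k+1) = 1 - 3/((k + 3)*(k + 5)*(k + 7))
s_(k+1) − s_k = 9*(k**2 + 9*k + 19)/(k**6 + 27*k**5 + 295*k**4 + 1665*k**3 + 5104*k**2 + 8028*k + 5040)
(s_(k+1) − s_k) − t_k = 0

Valid — Δs_k = t_k.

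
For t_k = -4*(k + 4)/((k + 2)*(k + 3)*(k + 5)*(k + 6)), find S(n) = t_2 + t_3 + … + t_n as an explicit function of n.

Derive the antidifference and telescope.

r(k) = (k + 2)*(k + 5)**2/((k + 4)**2*(k + 7)) after simplifying.
Gosper form: A/B · C(k+1)/C(k) with A=k + 2, B=k + 7, C=k**2 + 8*k + 16.
Need (k + 2)·f(k+1) − (k + 6)·f(k) = k**2 + 8*k + 16.
From deg A=1, deg B=1, deg C=2: d=4.
Solving with deg f ≤ 4: f(k) = k*(k + 3)*(k + 4)*(k + 7)/20.
Certificate R = B(k−1)f/C = k*(k + 3)*(k + 6)*(k + 7)/(20*(k + 4)) gives s_k = k*(-k - 7)/(5*(k**2 + 7*k + 10)).
s_(k+1) − s_k = 4*(-k - 4)/(k**4 + 16*k**3 + 91*k**2 + 216*k + 180) = t_k.
Telescope: S(n) = s_(n+1) − s_(2) = (-n**2 - 9*n - 8)/(5*(n**2 + 9*n + 18)) − (-9/70) = (-n**2 - 9*n + 10)/(14*(n**2 + 9*n + 18)).

S(n) = (-n**2 - 9*n + 10)/(14*(n**2 + 9*n + 18))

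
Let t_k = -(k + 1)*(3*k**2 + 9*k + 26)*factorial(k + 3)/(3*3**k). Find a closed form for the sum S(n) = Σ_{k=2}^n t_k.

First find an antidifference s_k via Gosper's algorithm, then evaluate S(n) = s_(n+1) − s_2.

S(n) = 3**(-n - 1)*(800*3**n - 3*n**6*factorial(n) - 39*n**5*factorial(n) - 203*n**4*factorial(n) - 545*n**3*factorial(n) - 802*n**2*factorial(n) - 616*n*factorial(n) - 192*factorial(n))

Compute t_(k+1)/t_k: get (k + 2)*(k + 4)*(9*k + 3*(k + 1)**2 + 35)/(3*(k + 1)*(3*k**2 + 9*k + 26)).
Normal form (A,B,C) = (k/3 + 4/3, 1, k**3 + 4*k**2 + 35*k/3 + 26/3).
Set up (k/3 + 4/3)·f(k+1) − (1)·f(k) − (k**3 + 4*k**2 + 35*k/3 + 26/3) = 0.
Bound: deg f ≤ 2.
Coefficient equations give f(k) = 3*k**2 + 3*k + 2.
Then R = B(k−1)f/C = 3*(3*k**2 + 3*k + 2)/((k + 1)*(3*k**2 + 9*k + 26)), so s_k = R(k)·t_k = -(3*k**2 + 3*k + 2)*factorial(k + 3)/3**k.
Verify: -(k + 1)*(3*k**2 + 9*k + 26)*factorial(k + 3)/(3*3**k) matches t_k.
s_(n+1) = -3**(-n - 1)*(3*n**2 + 9*n + 8)*factorial(n + 4) and s_(2) = -800/3, so S(n) = 3**(-n - 1)*(800*3**n - 3*n**6*factorial(n) - 39*n**5*factorial(n) - 203*n**4*factorial(n) - 545*n**3*factorial(n) - 802*n**2*factorial(n) - 616*n*factorial(n) - 192*factorial(n)).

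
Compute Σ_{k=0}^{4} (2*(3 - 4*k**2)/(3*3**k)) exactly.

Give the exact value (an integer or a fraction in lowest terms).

r(k) = (4*(k + 1)**2 - 3)/(3*(4*k**2 - 3)) after simplifying.
Gosper form: A/B · C(k+1)/C(k) with A=1/3, B=1, C=k**2 - 3/4.
Solve (1/3)·f(k+1) − (1)·f(k) = k**2 - 3/4.
Degrees (0,0,2) ⇒ d ≤ 2.
Solve for f: f(k) = -3*(2*k + 1)**2/8 (degree 2 ≤ 2).
Get s_k = R·t_k = (4*k**2 + 4*k + 1)/3**k with R(k) = B(k−1)f(k)/C(k) = -3*(2*k + 1)**2/(2*(4*k**2 - 3)).
Δs = 2*(3 - 4*k**2)/(3*3**k), as required.
Sum = s_(5) − s_(0); s_(5) = 121/243, s_(0) = 1 ⇒ -122/243.

Σ = -122/243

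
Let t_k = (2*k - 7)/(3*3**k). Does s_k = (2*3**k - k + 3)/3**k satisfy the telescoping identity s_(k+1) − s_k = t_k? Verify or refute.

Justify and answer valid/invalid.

s_(k+1) = (6*3**k - k + 2)/(3*3**k)
s_(k+1) − s_k = (2*k - 7)/(3*3**k)
(s_(k+1) − s_k) − t_k = 0

valid; difference matches t_k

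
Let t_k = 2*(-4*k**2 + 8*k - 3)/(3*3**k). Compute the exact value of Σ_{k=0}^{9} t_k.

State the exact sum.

Compute t_(k+1)/t_k: get (2*k + 1)/(3*(2*k - 3)).
Normal form (A,B,C) = (1/3, 1, k**2 - 2*k + 3/4).
Key eq: (1/3)·f(k+1) = (1)·f(k) + (k**2 - 2*k + 3/4).
From deg A=0, deg B=0, deg C=2: d=2.
Solving with deg f ≤ 2: f(k) = -3*(4*k**2 - 4*k + 3)/8.
Get s_k = R·t_k = (4*k**2 - 4*k + 3)/3**k with R(k) = B(k−1)f(k)/C(k) = -3*(4*k**2 - 4*k + 3)/(2*(2*k - 3)*(2*k - 1)).
Δs = 2*(-4*k**2 + 8*k - 3)/(3*3**k), as required.
Sum = s_(10) − s_(0); s_(10) = 121/19683, s_(0) = 3 ⇒ -58928/19683.

Σ = -58928/19683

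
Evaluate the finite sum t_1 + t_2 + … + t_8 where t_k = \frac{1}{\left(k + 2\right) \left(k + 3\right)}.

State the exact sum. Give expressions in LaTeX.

Σ = 8/33

r(k) = (k + 2)/(k + 4) after simplifying.
Factor: A=k + 2; B=k + 4; C=1.
Need (k + 2)·f(k+1) − (k + 3)·f(k) = 1.
deg f ≤ 1 (via 1,1,0).
A polynomial solution: f(k) = k/2.
R(k) = B(k−1)·f(k)/C(k) = k*(k + 3)/2; s_k = R·t_k = k/(2*(k + 2)).
Check: Δs_k = 1/(k**2 + 5*k + 6). ✓
Σ_(k=1)^(8) t_k = s_(9) − s_(1) = 9/22 − (1/6) = 8/33.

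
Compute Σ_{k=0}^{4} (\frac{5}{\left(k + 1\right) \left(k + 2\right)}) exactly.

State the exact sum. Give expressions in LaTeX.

Σ = 25/6

Ratio r(k) = (k + 1)/(k + 3).
Factor: A=k + 1; B=k + 3; C=1.
Need (k + 1)·f(k+1) − (k + 2)·f(k) = 1.
Bound: deg f ≤ 1.
Solve for f: f(k) = k (degree 1 ≤ 1).
Get s_k = R·t_k = 5*k/(k + 1) with R(k) = B(k−1)f(k)/C(k) = k*(k + 2).
s_(k+1) − s_k = 5/(k**2 + 3*k + 2) = t_k.
Evaluate s at k=5 and k=0: 25/6 and 0; difference 25/6.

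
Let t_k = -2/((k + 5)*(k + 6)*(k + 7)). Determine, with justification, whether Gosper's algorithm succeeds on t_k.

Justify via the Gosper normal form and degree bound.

Yes. s_k = k*(-k - 11)/(30*(k + 5)*(k + 6)).

r(k) = (k + 5)/(k + 8) after simplifying.
Factor: A=k + 5; B=k + 8; C=1.
Need (k + 5)·f(k+1) − (k + 7)·f(k) = 1.
Degrees (1,1,0) ⇒ d ≤ 2.
Match coefficients ⇒ f(k) = k*(k + 11)/60.
Then R = B(k−1)f/C = k*(k + 7)*(k + 11)/60, so s_k = R(k)·t_k = k*(-k - 11)/(30*(k + 5)*(k + 6)).
Δs = -2/(k**3 + 18*k**2 + 107*k + 210), as required.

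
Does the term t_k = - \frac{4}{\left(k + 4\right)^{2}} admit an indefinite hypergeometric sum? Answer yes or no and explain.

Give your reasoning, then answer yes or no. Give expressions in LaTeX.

t_(k+1)/t_k = (k + 4)**2/(k + 5)**2.
Factor: A=k**2 + 8*k + 16; B=k**2 + 10*k + 25; C=1.
f must satisfy (k**2 + 8*k + 16)·f(k+1) − (k**2 + 8*k + 16)·f(k) = 1.
d = 0 from the (2,2,0) case.
Generic f = c0 gives residual -1; -1 = 0 cannot hold, so t_k is not Gosper-summable.

No. Not Gosper-summable.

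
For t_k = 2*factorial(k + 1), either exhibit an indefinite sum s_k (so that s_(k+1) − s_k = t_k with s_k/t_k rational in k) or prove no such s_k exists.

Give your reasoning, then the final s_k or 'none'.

none (Gosper's algorithm certifies no s_k)

Step 1: r(k) = k + 2.
Factor: A=k + 2; B=1; C=1.
Set up (k + 2)·f(k+1) − (1)·f(k) − (1) = 0.
Bound: deg f ≤ -1.
deg f ≤ -1 is impossible — no certificate.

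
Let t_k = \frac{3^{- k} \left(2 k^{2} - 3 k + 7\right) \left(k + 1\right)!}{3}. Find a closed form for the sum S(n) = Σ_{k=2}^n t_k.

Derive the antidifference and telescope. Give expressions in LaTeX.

Compute t_(k+1)/t_k: get (k + 2)*(-3*k + 2*(k + 1)**2 + 4)/(3*(2*k**2 - 3*k + 7)).
Factor: A=k/3 + 2/3; B=1; C=k**2 - 3*k/2 + 7/2.
f must satisfy (k/3 + 2/3)·f(k+1) − (1)·f(k) = k**2 - 3*k/2 + 7/2.
deg f ≤ 1 (via 1,0,2).
A polynomial solution: f(k) = 3*(2*k - 3)/2.
Certificate R = B(k−1)f/C = 3*(2*k - 3)/(2*k**2 - 3*k + 7) gives s_k = (2*k - 3)*factorial(k + 1)/3**k.
s_(k+1) − s_k = (2*k**2 - 3*k + 7)*factorial(k + 1)/(3*3**k) = t_k.
Telescope: S(n) = s_(n+1) − s_(2) = 3**(-n - 1)*(2*n - 1)*factorial(n + 2) − (2/3) = 3**(-n - 1)*(-2*3**n + 2*n**3*factorial(n) + 5*n**2*factorial(n) + n*factorial(n) - 2*factorial(n)).

S(n) = 3^{- n - 1} \left(- 2 \cdot 3^{n} + 2 n^{3} n! + 5 n^{2} n! + n n! - 2 n!\right)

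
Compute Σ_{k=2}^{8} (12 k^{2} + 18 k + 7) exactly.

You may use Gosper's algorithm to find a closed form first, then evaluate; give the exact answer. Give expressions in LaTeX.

Compute t_(k+1)/t_k: get (12*k**2 + 42*k + 37)/(12*k**2 + 18*k + 7).
So A=1 and B=1, with C=k**2 + 3*k/2 + 7/12.
Key eq: (1)·f(k+1) = (1)·f(k) + (k**2 + 3*k/2 + 7/12).
Bound: deg f ≤ 3.
Solving with deg f ≤ 3: f(k) = k**2*(4*k + 3)/12.
R(k) = B(k−1)·f(k)/C(k) = k**2*(4*k + 3)/(12*k**2 + 18*k + 7); s_k = R·t_k = k**2*(4*k + 3).
Δs = 12*k**2 + 18*k + 7, as required.
Sum = s_(9) − s_(2); s_(9) = 3159, s_(2) = 44 ⇒ 3115.

Σ = 3115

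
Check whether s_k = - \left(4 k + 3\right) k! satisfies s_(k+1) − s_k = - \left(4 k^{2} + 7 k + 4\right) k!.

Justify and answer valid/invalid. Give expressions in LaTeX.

valid; difference matches t_k

s_(k+1) = -(4*k + 7)*factorial(k + 1)
s_(k+1) − s_k = -(4*k**2 + 7*k + 4)*factorial(k)
(s_(k+1) − s_k) − t_k = 0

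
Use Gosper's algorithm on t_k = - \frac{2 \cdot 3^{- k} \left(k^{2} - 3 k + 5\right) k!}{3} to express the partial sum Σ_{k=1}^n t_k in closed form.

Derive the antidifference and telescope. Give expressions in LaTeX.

Ratio r(k) = (k**3 + 2*k + 3)/(3*(k**2 - 3*k + 5)).
Gosper form: A/B · C(k+1)/C(k) with A=k/3 + 1/3, B=1, C=k**2 - 3*k + 5.
f must satisfy (k/3 + 1/3)·f(k+1) − (1)·f(k) = k**2 - 3*k + 5.
From deg A=1, deg B=0, deg C=2: d=1.
Solving with deg f ≤ 1: f(k) = 3*(k - 2).
So s_k = (B(k−1)f/C)·t_k = (3*(k - 2)/(k**2 - 3*k + 5))·t_k = -2*(k - 2)*factorial(k)/3**k.
Check: Δs_k = -2*(k**2 - 3*k + 5)*factorial(k)/(3*3**k). ✓
Telescope: S(n) = s_(n+1) − s_(1) = -2*3**(-n - 1)*(n - 1)*factorial(n + 1) − (2/3) = 3**(-n - 1)*(-2*3**n - 2*n**2*factorial(n) + 2*factorial(n)).

S(n) = 3^{- n - 1} \left(- 2 \cdot 3^{n} - 2 n^{2} n! + 2 n!\right)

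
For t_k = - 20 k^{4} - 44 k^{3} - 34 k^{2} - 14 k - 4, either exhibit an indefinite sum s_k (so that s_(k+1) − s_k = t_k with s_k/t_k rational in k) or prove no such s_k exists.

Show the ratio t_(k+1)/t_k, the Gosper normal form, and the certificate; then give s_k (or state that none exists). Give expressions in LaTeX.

s_k = k \left(- 4 k^{4} - k^{3} + 4 k^{2} - k - 2\right)

t_(k+1)/t_k = (10*k**4 + 62*k**3 + 143*k**2 + 147*k + 58)/(10*k**4 + 22*k**3 + 17*k**2 + 7*k + 2).
Take A(k)=1, B(k)=1, C(k)=k**4 + 11*k**3/5 + 17*k**2/10 + 7*k/10 + 1/5.
Set up (1)·f(k+1) − (1)·f(k) − (k**4 + 11*k**3/5 + 17*k**2/10 + 7*k/10 + 1/5) = 0.
Degrees (0,0,4) ⇒ d ≤ 5.
Match coefficients ⇒ f(k) = k*(k + 1)*(4*k**3 - 3*k**2 - k + 2)/20.
R(k) = B(k−1)·f(k)/C(k) = k*(4*k**3 - 3*k**2 - k + 2)/(2*(10*k**3 + 12*k**2 + 5*k + 2)); s_k = R·t_k = k*(-4*k**4 - k**3 + 4*k**2 - k - 2).
Δs = -20*k**4 - 44*k**3 - 34*k**2 - 14*k - 4, as required.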